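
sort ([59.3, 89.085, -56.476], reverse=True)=[89.085, 59.3, -56.476]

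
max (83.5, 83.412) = 83.5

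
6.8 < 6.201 False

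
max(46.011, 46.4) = 46.4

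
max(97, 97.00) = 97.00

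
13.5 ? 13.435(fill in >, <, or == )>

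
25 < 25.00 False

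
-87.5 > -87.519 True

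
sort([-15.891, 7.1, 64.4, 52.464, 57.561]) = [-15.891, 7.1, 52.464, 57.561, 64.4]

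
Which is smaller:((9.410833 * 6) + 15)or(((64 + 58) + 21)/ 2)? ((9.410833 * 6) + 15)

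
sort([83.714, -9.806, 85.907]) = [-9.806, 83.714, 85.907]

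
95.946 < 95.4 False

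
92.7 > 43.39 True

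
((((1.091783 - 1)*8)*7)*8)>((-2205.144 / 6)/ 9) True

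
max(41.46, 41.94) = 41.94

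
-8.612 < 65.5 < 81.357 True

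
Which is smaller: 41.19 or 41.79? 41.19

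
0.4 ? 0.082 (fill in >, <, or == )>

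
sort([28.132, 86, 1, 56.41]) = [1, 28.132, 56.41, 86]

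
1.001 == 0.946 False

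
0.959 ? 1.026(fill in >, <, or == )<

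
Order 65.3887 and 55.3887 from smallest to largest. 55.3887, 65.3887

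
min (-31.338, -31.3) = -31.338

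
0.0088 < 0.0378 True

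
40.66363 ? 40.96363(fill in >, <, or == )<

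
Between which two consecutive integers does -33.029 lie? -34 and -33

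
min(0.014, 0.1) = 0.014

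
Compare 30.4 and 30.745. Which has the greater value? 30.745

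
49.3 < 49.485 True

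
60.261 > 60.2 True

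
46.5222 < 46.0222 False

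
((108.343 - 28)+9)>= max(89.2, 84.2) True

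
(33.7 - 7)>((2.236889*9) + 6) True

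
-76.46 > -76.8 True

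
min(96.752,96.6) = 96.6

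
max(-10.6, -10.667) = -10.6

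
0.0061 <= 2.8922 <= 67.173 True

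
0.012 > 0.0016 True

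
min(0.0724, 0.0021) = 0.0021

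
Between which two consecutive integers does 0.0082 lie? 0 and 1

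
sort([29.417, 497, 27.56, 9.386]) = [9.386, 27.56, 29.417, 497]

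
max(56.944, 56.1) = 56.944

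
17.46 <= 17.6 True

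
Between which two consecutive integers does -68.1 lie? -69 and -68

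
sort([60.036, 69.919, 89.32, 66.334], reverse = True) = [89.32, 69.919, 66.334, 60.036]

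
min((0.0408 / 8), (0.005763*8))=0.0051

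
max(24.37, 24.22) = 24.37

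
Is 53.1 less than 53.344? Yes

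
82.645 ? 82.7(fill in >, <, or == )<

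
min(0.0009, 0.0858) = 0.0009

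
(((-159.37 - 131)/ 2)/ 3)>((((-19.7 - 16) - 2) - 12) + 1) True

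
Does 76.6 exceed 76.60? No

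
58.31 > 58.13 True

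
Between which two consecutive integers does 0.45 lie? 0 and 1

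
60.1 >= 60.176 False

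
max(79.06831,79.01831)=79.06831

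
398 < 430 True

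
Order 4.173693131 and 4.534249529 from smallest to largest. 4.173693131, 4.534249529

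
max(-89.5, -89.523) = -89.5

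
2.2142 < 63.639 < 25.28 False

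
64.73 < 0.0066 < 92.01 False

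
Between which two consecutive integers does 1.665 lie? 1 and 2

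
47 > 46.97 True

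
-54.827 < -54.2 True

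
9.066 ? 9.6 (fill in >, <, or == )<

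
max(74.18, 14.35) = 74.18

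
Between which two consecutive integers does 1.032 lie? 1 and 2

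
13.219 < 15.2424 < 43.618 True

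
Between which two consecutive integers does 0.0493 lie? 0 and 1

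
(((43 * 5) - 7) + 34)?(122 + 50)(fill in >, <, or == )>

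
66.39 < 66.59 True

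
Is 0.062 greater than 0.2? No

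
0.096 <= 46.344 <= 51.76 True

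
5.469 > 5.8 False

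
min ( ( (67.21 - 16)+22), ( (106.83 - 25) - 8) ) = 73.21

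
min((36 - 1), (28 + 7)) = 35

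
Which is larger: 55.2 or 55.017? 55.2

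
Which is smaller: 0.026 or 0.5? 0.026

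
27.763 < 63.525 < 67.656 True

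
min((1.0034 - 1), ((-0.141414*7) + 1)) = 0.0034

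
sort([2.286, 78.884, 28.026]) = [2.286, 28.026, 78.884]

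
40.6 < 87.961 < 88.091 True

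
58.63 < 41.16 False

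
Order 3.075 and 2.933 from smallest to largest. 2.933, 3.075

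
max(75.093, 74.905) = 75.093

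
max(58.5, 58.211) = 58.5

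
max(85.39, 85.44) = 85.44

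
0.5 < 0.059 False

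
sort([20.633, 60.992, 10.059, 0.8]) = [0.8, 10.059, 20.633, 60.992]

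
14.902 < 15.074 True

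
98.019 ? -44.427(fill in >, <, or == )>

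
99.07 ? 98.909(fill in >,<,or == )>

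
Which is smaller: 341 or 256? 256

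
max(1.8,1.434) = 1.8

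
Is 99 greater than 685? No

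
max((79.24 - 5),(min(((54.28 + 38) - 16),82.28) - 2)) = 74.28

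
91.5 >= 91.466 True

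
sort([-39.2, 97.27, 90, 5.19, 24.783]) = [-39.2, 5.19, 24.783, 90, 97.27]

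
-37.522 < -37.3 True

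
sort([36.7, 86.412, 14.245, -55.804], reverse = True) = [86.412, 36.7, 14.245, -55.804]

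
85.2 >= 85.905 False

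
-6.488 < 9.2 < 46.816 True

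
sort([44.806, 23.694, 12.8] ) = [12.8, 23.694, 44.806]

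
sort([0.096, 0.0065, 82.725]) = [0.0065, 0.096, 82.725]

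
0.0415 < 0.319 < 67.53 True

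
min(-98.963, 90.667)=-98.963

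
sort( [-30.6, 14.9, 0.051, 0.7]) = [-30.6, 0.051, 0.7, 14.9]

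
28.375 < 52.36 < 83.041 True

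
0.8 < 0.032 False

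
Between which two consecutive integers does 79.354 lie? 79 and 80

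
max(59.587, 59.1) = 59.587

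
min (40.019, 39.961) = 39.961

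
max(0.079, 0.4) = 0.4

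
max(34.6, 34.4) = 34.6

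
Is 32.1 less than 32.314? Yes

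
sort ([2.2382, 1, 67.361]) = [1, 2.2382, 67.361]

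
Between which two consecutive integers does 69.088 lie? 69 and 70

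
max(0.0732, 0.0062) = 0.0732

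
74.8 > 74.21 True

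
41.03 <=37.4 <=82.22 False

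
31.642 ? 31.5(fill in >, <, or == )>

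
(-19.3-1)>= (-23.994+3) True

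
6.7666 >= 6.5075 True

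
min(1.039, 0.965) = 0.965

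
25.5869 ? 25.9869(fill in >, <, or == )<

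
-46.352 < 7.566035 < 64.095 True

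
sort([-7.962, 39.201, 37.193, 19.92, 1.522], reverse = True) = [39.201, 37.193, 19.92, 1.522, -7.962]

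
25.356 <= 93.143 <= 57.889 False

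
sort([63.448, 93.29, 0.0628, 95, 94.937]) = [0.0628, 63.448, 93.29, 94.937, 95]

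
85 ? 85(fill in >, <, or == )==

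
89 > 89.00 False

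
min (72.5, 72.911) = 72.5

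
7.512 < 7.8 True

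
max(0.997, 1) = 1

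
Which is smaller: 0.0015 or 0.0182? 0.0015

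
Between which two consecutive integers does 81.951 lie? 81 and 82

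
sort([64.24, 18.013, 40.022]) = [18.013, 40.022, 64.24]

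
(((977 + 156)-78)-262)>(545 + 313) False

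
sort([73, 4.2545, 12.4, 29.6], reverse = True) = [73, 29.6, 12.4, 4.2545]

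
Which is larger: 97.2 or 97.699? 97.699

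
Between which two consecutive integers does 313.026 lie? 313 and 314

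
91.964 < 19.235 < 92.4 False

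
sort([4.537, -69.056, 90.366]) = [-69.056, 4.537, 90.366]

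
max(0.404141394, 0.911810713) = 0.911810713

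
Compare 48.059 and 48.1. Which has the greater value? 48.1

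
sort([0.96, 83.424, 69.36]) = [0.96, 69.36, 83.424]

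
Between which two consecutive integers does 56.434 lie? 56 and 57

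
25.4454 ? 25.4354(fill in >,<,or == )>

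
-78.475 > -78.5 True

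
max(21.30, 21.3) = 21.3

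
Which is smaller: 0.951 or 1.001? 0.951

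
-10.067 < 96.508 True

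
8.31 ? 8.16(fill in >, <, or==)>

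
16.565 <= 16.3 False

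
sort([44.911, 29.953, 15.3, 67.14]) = [15.3, 29.953, 44.911, 67.14]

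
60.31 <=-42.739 False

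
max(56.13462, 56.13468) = 56.13468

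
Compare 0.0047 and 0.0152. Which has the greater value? 0.0152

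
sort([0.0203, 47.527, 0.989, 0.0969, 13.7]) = [0.0203, 0.0969, 0.989, 13.7, 47.527]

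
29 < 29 False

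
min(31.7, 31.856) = 31.7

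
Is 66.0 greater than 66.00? No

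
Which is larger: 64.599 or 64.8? 64.8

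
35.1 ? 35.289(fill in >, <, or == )<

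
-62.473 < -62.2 True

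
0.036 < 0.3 True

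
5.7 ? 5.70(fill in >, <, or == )==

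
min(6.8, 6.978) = 6.8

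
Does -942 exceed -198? No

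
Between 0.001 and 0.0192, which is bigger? 0.0192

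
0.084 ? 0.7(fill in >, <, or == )<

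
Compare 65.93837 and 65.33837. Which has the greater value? 65.93837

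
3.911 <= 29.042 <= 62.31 True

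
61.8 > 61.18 True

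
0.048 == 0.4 False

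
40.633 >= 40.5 True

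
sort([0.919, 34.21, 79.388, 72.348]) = [0.919, 34.21, 72.348, 79.388]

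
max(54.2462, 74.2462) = 74.2462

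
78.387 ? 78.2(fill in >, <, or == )>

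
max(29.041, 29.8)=29.8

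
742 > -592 True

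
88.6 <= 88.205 False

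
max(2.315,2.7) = 2.7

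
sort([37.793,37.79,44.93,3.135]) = [3.135,37.79,37.793,44.93]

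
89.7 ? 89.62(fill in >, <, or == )>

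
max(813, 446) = 813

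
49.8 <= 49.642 False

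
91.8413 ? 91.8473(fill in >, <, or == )<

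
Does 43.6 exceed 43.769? No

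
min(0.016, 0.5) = 0.016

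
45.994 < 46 True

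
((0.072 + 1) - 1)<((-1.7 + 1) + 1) True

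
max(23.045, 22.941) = 23.045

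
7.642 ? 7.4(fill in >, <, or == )>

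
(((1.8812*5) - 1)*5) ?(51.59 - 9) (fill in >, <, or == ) <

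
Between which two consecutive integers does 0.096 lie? 0 and 1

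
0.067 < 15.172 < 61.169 True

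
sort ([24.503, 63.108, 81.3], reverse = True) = [81.3, 63.108, 24.503]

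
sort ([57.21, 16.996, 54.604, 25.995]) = [16.996, 25.995, 54.604, 57.21]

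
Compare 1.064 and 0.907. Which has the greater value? 1.064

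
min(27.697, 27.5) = 27.5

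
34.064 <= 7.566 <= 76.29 False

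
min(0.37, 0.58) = 0.37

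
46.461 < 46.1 False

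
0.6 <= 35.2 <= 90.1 True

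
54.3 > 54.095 True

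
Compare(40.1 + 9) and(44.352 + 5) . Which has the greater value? (44.352 + 5)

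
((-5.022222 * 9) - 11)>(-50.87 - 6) True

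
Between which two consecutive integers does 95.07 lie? 95 and 96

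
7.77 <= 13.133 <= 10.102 False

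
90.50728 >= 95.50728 False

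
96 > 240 False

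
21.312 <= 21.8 True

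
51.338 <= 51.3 False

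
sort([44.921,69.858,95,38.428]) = [38.428,44.921,69.858,95]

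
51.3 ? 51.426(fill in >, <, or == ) <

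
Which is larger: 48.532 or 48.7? 48.7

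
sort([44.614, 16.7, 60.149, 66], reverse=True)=[66, 60.149, 44.614, 16.7]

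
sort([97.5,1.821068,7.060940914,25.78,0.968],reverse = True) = [97.5,25.78,7.060940914,1.821068,0.968]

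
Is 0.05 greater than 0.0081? Yes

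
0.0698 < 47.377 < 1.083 False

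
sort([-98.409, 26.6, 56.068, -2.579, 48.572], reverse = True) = [56.068, 48.572, 26.6, -2.579, -98.409]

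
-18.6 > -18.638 True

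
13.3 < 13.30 False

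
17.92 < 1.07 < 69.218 False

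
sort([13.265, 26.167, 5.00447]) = [5.00447, 13.265, 26.167]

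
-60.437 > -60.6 True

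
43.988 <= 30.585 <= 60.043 False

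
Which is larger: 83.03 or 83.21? 83.21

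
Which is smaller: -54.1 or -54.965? -54.965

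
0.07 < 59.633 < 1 False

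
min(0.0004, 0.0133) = 0.0004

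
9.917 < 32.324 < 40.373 True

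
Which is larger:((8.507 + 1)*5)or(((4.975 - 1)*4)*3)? (((4.975 - 1)*4)*3)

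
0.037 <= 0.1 True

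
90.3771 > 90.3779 False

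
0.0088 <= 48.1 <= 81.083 True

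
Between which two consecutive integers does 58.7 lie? 58 and 59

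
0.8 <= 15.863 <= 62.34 True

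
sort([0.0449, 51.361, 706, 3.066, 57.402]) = [0.0449, 3.066, 51.361, 57.402, 706]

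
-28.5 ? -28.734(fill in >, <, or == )>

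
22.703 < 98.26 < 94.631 False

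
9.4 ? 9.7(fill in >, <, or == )<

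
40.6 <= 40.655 True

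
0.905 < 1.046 True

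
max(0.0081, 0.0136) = 0.0136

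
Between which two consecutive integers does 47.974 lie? 47 and 48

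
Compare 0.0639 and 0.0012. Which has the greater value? 0.0639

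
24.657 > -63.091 True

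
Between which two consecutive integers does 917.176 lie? 917 and 918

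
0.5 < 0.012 False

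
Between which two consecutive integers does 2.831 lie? 2 and 3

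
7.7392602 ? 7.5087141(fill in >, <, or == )>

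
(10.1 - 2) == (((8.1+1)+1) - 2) True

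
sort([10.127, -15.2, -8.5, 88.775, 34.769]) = [-15.2, -8.5, 10.127, 34.769, 88.775]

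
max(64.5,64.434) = 64.5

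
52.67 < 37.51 False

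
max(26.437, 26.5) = 26.5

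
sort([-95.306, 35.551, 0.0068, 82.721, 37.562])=[-95.306, 0.0068, 35.551, 37.562, 82.721]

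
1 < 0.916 False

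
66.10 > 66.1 False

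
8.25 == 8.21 False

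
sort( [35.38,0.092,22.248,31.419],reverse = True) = [35.38,31.419,22.248,0.092]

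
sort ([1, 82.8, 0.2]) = [0.2, 1, 82.8]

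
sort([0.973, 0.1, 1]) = [0.1, 0.973, 1]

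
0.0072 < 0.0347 True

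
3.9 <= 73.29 True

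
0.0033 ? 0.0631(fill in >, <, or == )<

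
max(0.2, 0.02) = 0.2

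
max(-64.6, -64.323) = -64.323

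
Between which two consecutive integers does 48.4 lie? 48 and 49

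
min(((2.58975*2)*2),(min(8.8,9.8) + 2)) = 10.359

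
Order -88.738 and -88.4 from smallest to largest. -88.738, -88.4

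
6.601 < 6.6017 True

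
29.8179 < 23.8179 False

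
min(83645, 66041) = 66041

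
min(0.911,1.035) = 0.911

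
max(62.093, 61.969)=62.093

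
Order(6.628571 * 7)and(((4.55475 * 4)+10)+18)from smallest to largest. (((4.55475 * 4)+10)+18), (6.628571 * 7)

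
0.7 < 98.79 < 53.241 False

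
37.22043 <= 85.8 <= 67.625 False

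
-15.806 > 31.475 False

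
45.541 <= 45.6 True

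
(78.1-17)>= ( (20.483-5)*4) False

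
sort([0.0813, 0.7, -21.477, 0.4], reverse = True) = [0.7, 0.4, 0.0813, -21.477]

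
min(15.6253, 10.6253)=10.6253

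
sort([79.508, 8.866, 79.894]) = [8.866, 79.508, 79.894]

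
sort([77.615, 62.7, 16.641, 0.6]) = [0.6, 16.641, 62.7, 77.615]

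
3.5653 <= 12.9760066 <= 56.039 True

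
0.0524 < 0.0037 False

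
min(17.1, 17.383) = 17.1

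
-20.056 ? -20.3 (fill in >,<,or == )>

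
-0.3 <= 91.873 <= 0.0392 False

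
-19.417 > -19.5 True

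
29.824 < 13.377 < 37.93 False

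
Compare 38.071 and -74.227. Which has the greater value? 38.071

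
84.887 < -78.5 False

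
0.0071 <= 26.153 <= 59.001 True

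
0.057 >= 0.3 False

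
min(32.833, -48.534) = -48.534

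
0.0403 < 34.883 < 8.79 False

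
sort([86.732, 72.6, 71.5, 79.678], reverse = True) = [86.732, 79.678, 72.6, 71.5]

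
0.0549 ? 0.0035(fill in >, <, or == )>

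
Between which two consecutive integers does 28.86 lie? 28 and 29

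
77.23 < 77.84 True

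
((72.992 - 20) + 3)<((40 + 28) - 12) True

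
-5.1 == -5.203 False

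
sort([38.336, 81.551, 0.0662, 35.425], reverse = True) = [81.551, 38.336, 35.425, 0.0662]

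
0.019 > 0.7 False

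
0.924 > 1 False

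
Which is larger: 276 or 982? 982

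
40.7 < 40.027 False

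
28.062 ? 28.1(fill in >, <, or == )<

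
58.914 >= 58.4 True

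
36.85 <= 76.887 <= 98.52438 True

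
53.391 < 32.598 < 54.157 False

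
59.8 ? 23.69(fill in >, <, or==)>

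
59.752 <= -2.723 False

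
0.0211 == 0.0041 False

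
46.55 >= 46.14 True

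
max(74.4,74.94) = 74.94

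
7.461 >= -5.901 True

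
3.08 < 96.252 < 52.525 False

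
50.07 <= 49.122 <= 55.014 False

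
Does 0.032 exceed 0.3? No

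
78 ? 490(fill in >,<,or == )<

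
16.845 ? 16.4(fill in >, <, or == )>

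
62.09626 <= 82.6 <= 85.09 True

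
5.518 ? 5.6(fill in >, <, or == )<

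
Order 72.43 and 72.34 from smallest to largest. 72.34, 72.43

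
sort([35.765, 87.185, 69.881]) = [35.765, 69.881, 87.185]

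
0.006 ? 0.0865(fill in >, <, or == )<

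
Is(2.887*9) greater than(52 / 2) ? No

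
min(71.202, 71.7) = 71.202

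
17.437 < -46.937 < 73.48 False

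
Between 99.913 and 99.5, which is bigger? 99.913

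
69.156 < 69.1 False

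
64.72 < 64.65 False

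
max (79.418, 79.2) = 79.418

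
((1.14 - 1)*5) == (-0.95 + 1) False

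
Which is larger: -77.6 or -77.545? -77.545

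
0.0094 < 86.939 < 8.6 False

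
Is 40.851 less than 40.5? No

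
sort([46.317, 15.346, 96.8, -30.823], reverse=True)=[96.8, 46.317, 15.346, -30.823]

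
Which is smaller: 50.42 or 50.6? 50.42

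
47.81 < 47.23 False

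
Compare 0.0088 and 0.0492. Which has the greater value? 0.0492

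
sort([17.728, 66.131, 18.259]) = [17.728, 18.259, 66.131]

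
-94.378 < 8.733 True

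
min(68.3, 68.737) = 68.3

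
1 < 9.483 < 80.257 True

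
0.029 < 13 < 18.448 True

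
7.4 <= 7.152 False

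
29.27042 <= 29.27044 True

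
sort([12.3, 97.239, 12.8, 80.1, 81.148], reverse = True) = [97.239, 81.148, 80.1, 12.8, 12.3]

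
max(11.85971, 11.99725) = 11.99725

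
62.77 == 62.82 False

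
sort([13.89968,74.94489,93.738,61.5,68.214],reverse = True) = [93.738,74.94489,68.214,61.5,13.89968]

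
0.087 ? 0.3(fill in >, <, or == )<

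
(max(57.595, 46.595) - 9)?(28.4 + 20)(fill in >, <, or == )>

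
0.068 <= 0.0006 False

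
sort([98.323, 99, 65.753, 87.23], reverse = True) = [99, 98.323, 87.23, 65.753]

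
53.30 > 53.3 False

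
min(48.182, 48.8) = 48.182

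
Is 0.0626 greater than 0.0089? Yes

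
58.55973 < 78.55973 True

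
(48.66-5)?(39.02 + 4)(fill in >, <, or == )>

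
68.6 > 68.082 True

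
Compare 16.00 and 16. They are equal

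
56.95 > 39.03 True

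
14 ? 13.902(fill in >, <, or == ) >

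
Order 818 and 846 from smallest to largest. 818, 846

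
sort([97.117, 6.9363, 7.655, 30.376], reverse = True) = [97.117, 30.376, 7.655, 6.9363]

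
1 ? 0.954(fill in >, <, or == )>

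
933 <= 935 True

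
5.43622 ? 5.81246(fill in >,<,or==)<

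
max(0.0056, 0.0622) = 0.0622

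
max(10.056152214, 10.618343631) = 10.618343631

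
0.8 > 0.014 True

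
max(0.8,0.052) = 0.8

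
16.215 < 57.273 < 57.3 True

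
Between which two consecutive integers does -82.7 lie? -83 and -82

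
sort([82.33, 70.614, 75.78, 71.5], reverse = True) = [82.33, 75.78, 71.5, 70.614]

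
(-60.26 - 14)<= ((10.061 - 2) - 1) True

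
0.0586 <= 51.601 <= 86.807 True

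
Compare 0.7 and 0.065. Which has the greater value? 0.7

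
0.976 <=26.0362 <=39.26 True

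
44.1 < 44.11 True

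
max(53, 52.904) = 53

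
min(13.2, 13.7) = 13.2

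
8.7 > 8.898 False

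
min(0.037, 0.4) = 0.037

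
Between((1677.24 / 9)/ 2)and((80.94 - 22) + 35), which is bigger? ((80.94 - 22) + 35)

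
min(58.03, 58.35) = 58.03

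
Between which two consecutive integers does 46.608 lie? 46 and 47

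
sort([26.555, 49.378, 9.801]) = [9.801, 26.555, 49.378]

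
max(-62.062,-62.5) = -62.062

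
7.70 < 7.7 False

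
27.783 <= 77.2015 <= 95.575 True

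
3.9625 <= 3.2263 False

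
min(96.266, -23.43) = -23.43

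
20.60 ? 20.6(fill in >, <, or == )==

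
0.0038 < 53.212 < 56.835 True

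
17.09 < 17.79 True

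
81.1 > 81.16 False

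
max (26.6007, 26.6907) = 26.6907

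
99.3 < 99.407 True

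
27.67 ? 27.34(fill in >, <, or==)>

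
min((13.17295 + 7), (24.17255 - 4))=20.17255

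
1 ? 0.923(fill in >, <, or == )>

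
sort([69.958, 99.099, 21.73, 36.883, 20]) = [20, 21.73, 36.883, 69.958, 99.099]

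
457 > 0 True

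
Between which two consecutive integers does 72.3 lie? 72 and 73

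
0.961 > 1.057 False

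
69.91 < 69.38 False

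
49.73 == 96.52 False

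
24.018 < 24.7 True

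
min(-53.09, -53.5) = -53.5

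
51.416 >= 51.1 True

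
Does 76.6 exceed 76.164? Yes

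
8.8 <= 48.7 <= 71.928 True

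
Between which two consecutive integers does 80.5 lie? 80 and 81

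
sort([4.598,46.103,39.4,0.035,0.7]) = [0.035,0.7,4.598,39.4,46.103]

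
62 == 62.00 True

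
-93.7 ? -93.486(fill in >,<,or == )<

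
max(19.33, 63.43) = 63.43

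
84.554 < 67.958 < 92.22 False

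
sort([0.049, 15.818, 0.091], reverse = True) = [15.818, 0.091, 0.049]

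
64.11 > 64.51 False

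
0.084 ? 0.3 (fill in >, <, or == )<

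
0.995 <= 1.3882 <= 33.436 True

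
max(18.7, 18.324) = 18.7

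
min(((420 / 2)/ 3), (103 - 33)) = 70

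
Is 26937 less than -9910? No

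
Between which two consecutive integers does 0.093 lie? 0 and 1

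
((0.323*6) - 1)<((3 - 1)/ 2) True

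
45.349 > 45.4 False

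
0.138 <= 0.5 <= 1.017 True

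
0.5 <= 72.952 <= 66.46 False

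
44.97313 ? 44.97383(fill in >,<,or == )<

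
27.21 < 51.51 True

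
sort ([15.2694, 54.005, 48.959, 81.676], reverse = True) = [81.676, 54.005, 48.959, 15.2694]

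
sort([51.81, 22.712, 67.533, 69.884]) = [22.712, 51.81, 67.533, 69.884]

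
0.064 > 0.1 False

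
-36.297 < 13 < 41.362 True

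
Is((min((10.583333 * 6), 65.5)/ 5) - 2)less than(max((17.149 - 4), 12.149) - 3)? No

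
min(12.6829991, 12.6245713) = 12.6245713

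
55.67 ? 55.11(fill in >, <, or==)>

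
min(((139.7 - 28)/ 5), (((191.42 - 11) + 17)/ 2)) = 22.34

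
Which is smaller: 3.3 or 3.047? 3.047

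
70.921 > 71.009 False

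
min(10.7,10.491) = 10.491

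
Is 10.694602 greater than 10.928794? No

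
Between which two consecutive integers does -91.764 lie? -92 and -91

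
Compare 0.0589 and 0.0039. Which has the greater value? 0.0589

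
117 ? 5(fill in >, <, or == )>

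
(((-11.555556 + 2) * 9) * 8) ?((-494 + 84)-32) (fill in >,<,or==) <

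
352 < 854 True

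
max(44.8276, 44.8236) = 44.8276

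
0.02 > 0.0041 True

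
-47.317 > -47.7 True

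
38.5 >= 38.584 False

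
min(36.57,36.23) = 36.23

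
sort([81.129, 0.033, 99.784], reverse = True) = [99.784, 81.129, 0.033]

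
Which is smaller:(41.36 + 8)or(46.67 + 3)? (41.36 + 8)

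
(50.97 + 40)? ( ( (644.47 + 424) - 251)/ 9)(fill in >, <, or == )>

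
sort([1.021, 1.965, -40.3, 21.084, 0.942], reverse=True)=[21.084, 1.965, 1.021, 0.942, -40.3]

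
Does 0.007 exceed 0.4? No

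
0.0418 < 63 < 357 True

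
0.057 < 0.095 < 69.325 True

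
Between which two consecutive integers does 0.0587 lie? 0 and 1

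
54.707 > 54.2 True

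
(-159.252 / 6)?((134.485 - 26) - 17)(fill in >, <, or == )<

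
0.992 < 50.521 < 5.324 False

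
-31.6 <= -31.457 True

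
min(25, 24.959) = 24.959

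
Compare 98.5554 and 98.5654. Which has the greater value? 98.5654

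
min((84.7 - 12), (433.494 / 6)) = 72.249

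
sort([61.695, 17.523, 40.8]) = [17.523, 40.8, 61.695]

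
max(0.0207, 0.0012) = 0.0207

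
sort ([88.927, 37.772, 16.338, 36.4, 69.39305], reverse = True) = [88.927, 69.39305, 37.772, 36.4, 16.338]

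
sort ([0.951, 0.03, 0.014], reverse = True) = [0.951, 0.03, 0.014]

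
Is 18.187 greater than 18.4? No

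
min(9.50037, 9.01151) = 9.01151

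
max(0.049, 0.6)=0.6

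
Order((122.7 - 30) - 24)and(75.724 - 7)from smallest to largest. ((122.7 - 30) - 24), (75.724 - 7)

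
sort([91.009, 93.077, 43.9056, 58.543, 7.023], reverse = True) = [93.077, 91.009, 58.543, 43.9056, 7.023]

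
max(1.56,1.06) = 1.56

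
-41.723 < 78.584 True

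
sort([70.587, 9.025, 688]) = [9.025, 70.587, 688]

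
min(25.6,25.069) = 25.069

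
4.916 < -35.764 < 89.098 False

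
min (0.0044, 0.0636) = 0.0044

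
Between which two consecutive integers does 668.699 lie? 668 and 669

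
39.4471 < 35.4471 False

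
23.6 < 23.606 True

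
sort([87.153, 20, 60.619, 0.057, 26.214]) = [0.057, 20, 26.214, 60.619, 87.153]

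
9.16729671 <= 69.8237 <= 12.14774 False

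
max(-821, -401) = -401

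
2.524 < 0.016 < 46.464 False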